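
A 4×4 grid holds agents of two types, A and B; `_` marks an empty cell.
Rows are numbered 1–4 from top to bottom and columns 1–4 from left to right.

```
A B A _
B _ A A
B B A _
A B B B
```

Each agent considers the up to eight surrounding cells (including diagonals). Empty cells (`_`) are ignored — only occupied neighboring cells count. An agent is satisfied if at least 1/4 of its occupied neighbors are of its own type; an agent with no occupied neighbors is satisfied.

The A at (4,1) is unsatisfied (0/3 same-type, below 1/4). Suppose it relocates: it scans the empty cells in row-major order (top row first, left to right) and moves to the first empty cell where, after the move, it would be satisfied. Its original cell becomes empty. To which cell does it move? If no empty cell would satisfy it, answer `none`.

(1,4)

Vacating (4,1). Empty cells in order:
  (1,4): 3/3 same-type → satisfied — stop here.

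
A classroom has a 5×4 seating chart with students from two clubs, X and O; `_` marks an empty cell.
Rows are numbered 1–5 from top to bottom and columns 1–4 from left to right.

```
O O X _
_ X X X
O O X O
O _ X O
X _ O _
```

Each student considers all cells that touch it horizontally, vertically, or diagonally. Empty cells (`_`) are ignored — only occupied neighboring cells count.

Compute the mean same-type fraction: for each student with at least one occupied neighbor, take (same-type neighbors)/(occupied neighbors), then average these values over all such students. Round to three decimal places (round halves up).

(1,1)O 1/2
(1,2)O 1/4
(1,3)X 3/4
(2,2)X 3/7
(2,3)X 4/7
(2,4)X 3/4
(3,1)O 2/3
(3,2)O 2/6
(3,3)X 4/7
(3,4)O 1/5
(4,1)O 2/3
(4,3)X 1/5
(4,4)O 2/4
(5,1)X 0/1
(5,3)O 1/2
Sum over 15 students: 1/2 + 1/4 + 3/4 + 3/7 + 4/7 + 3/4 + 2/3 + 2/6 + 4/7 + 1/5 + 2/3 + 1/5 + 2/4 + 0/1 + 1/2 = 2893/420; mean = 2893/420 ÷ 15 = 2893/6300 = 0.459206… → 0.459.

0.459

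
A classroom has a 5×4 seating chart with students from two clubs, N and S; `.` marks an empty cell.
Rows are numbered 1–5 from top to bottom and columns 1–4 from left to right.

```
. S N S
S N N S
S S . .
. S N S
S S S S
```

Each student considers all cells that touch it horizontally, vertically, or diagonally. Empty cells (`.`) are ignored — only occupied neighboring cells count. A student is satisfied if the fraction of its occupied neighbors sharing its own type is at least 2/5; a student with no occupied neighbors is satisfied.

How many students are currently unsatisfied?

(1,2)S 1/4 unhappy
(1,3)N 2/5 ok
(1,4)S 1/3 unhappy
(2,1)S 3/4 ok
(2,2)N 2/6 unhappy
(2,3)N 2/6 unhappy
(2,4)S 1/3 unhappy
(3,1)S 3/4 ok
(3,2)S 3/6 ok
(4,2)S 5/6 ok
(4,3)N 0/6 unhappy
(4,4)S 2/3 ok
(5,1)S 2/2 ok
(5,2)S 3/4 ok
(5,3)S 4/5 ok
(5,4)S 2/3 ok
Unsatisfied: (1,2), (1,4), (2,2), (2,3), (2,4), (4,3) — 6 in total.

6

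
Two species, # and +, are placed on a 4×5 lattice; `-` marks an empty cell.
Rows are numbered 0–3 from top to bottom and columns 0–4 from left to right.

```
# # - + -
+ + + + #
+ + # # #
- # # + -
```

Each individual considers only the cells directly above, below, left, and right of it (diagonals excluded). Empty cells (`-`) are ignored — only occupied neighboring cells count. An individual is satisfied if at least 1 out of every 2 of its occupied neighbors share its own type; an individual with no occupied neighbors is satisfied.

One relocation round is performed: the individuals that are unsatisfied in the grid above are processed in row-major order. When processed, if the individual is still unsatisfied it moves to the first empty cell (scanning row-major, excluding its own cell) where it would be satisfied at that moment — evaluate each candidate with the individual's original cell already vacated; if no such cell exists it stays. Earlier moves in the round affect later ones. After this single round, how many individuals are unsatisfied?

Initially unsatisfied (in order): (3,3).
  (3,3) → (0,2).
Resulting grid:
# # + + -
+ + + + #
+ + # # #
- # # - -
Unsatisfied now: (0,1).

1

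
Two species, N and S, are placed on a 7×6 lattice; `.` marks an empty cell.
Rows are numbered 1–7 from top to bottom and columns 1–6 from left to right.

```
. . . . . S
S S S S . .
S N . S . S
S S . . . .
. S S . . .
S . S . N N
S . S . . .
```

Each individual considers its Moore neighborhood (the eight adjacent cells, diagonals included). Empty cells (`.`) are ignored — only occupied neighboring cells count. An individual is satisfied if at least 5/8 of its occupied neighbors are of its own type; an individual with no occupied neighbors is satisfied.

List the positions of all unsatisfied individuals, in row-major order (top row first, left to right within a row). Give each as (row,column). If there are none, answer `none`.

(1,6)S 0/0 satisfied
(2,1)S 2/3 satisfied
(2,2)S 3/4 satisfied
(2,3)S 3/4 satisfied
(2,4)S 2/2 satisfied
(3,1)S 4/5 satisfied
(3,2)N 0/6 not
(3,4)S 2/2 satisfied
(3,6)S 0/0 satisfied
(4,1)S 3/4 satisfied
(4,2)S 4/5 satisfied
(5,2)S 5/5 satisfied
(5,3)S 3/3 satisfied
(6,1)S 2/2 satisfied
(6,3)S 3/3 satisfied
(6,5)N 1/1 satisfied
(6,6)N 1/1 satisfied
(7,1)S 1/1 satisfied
(7,3)S 1/1 satisfied

(3,2)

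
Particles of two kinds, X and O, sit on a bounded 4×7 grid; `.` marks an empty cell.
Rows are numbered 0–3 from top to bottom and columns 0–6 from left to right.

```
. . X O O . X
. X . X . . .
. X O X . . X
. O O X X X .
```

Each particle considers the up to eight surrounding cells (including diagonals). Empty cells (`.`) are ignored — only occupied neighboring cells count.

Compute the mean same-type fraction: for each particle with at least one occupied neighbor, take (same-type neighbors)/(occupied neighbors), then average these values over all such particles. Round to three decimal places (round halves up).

(0,2)X 2/3
(0,3)O 1/3
(0,4)O 1/2
(0,6)X — no occupied neighbors
(1,1)X 2/3
(1,3)X 2/5
(2,1)X 1/4
(2,2)O 2/7
(2,3)X 3/5
(2,6)X 1/1
(3,1)O 2/3
(3,2)O 2/5
(3,3)X 2/4
(3,4)X 3/3
(3,5)X 2/2
Sum over 14 particles: 2/3 + 1/3 + 1/2 + 2/3 + 2/5 + 1/4 + 2/7 + 3/5 + 1/1 + 2/3 + 2/5 + 2/4 + 3/3 + 2/2 = 3473/420; mean = 3473/420 ÷ 14 = 3473/5880 = 0.590646… → 0.591.

0.591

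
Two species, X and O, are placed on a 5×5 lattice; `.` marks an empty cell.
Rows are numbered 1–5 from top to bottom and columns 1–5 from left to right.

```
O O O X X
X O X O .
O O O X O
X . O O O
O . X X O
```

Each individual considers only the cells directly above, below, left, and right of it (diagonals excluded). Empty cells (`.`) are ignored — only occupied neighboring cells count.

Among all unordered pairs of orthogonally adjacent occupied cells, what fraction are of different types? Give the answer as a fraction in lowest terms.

Scan each occupied cell's neighbors to the right and below so each pair is counted once.
Row 1: O(1,1)–O(1,2)= O(1,1)–X(2,1)≠ O(1,2)–O(1,3)= O(1,2)–O(2,2)= O(1,3)–X(1,4)≠ O(1,3)–X(2,3)≠ X(1,4)–X(1,5)= X(1,4)–O(2,4)≠  → 4/8 unlike.
Row 2: X(2,1)–O(2,2)≠ X(2,1)–O(3,1)≠ O(2,2)–X(2,3)≠ O(2,2)–O(3,2)= X(2,3)–O(2,4)≠ X(2,3)–O(3,3)≠ O(2,4)–X(3,4)≠  → 6/7 unlike.
Row 3: O(3,1)–O(3,2)= O(3,1)–X(4,1)≠ O(3,2)–O(3,3)= O(3,3)–X(3,4)≠ O(3,3)–O(4,3)= X(3,4)–O(3,5)≠ X(3,4)–O(4,4)≠ O(3,5)–O(4,5)=  → 4/8 unlike.
Row 4: X(4,1)–O(5,1)≠ O(4,3)–O(4,4)= O(4,3)–X(5,3)≠ O(4,4)–O(4,5)= O(4,4)–X(5,4)≠ O(4,5)–O(5,5)=  → 3/6 unlike.
Row 5: X(5,3)–X(5,4)= X(5,4)–O(5,5)≠  → 1/2 unlike.
Total adjacent occupied pairs: 31; unlike-type pairs: 18.
18/31 is already in lowest terms.

18/31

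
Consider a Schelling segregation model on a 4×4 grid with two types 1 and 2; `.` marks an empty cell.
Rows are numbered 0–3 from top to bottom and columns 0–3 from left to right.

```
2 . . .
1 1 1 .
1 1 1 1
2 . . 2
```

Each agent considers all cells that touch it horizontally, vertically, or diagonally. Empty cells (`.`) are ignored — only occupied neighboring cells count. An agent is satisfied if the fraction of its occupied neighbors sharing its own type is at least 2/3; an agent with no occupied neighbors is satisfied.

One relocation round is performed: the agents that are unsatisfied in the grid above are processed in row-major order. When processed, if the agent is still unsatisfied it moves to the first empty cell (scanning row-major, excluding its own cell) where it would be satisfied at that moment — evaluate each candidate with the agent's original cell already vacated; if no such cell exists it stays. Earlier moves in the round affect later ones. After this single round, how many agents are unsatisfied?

3

Initially unsatisfied (in order): (0,0), (3,0), (3,3).
  (0,0): no empty cell satisfies it; stays.
  (3,0): no empty cell satisfies it; stays.
  (3,3): no empty cell satisfies it; stays.
Resulting grid:
2 . . .
1 1 1 .
1 1 1 1
2 . . 2
Unsatisfied now: (0,0), (3,0), (3,3).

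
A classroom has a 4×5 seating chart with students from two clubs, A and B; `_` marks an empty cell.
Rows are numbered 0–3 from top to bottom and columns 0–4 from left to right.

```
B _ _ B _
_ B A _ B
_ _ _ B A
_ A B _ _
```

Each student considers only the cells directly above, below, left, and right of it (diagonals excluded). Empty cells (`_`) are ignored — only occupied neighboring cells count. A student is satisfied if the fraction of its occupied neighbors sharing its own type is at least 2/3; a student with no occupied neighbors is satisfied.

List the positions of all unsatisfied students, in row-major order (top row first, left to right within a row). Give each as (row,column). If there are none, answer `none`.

(0,0)B 0/0 ✓
(0,3)B 0/0 ✓
(1,1)B 0/1 ✗
(1,2)A 0/1 ✗
(1,4)B 0/1 ✗
(2,3)B 0/1 ✗
(2,4)A 0/2 ✗
(3,1)A 0/1 ✗
(3,2)B 0/1 ✗

(1,1), (1,2), (1,4), (2,3), (2,4), (3,1), (3,2)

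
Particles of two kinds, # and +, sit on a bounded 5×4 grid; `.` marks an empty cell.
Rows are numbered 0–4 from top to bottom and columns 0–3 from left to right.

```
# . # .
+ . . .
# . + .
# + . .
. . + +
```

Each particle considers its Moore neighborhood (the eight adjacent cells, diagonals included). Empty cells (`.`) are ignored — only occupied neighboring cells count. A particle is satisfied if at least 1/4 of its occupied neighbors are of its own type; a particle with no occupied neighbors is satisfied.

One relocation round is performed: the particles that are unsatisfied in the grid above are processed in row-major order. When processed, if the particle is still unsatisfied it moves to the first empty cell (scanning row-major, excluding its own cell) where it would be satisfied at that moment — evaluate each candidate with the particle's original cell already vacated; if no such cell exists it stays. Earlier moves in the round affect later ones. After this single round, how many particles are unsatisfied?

Initially unsatisfied (in order): (0,0), (1,0).
  (0,0) → (0,1).
  (1,0) → (1,1).
Resulting grid:
. # # .
. + . .
# . + .
# + . .
. . + +
All satisfied now.

0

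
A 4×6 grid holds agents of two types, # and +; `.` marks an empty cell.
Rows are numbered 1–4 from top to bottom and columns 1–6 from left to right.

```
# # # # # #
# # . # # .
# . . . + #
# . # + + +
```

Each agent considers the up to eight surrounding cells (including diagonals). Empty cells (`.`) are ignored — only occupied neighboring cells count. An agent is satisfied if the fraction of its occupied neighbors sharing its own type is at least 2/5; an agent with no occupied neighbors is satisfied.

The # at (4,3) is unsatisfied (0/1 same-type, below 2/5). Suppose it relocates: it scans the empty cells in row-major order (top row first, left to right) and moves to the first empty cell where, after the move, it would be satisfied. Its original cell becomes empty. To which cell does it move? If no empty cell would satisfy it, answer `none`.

(2,3)

Vacating (4,3). Empty cells in order:
  (2,3): 5/5 same-type → satisfied — stop here.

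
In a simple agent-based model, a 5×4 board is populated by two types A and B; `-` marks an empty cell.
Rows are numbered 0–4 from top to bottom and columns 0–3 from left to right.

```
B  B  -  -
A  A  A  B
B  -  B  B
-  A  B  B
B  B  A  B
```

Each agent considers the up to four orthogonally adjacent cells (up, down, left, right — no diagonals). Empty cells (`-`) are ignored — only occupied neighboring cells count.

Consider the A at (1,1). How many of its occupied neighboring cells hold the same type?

2

Occupied neighbors of (1,1): (0,1)=B, (1,0)=A, (1,2)=A.
Same type (A): 2 of 3.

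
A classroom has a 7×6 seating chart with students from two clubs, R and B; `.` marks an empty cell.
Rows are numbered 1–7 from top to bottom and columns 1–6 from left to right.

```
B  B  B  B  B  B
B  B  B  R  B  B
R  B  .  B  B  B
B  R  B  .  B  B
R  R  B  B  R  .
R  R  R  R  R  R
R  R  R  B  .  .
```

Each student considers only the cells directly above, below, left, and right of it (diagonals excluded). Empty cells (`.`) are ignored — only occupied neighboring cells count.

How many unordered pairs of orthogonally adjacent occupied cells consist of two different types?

18

Scan each occupied cell's neighbors to the right and below so each pair is counted once.
From row 1: 1 unlike of 11 pairs (running 1/11).
From row 2: 4 unlike of 10 pairs (running 5/21).
From row 3: 3 unlike of 7 pairs (running 8/28).
From row 4: 4 unlike of 7 pairs (running 12/35).
From row 5: 4 unlike of 9 pairs (running 16/44).
From row 6: 1 unlike of 9 pairs (running 17/53).
From row 7: 1 unlike of 3 pairs (running 18/56).
Total adjacent occupied pairs: 56; unlike-type pairs: 18.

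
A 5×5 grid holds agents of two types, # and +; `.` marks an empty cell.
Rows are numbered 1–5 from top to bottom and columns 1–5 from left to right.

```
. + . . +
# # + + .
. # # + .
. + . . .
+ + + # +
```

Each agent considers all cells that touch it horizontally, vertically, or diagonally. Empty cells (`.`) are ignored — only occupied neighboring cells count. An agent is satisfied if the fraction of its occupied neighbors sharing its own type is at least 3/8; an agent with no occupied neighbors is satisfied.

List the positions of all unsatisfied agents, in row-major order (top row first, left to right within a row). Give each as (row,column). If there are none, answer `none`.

(1,2)+ 1/3 ✗
(1,5)+ 1/1 ✓
(2,1)# 2/3 ✓
(2,2)# 3/5 ✓
(2,3)+ 3/6 ✓
(2,4)+ 3/4 ✓
(3,2)# 3/5 ✓
(3,3)# 2/6 ✗
(3,4)+ 2/3 ✓
(4,2)+ 3/5 ✓
(5,1)+ 2/2 ✓
(5,2)+ 3/3 ✓
(5,3)+ 2/3 ✓
(5,4)# 0/2 ✗
(5,5)+ 0/1 ✗

(1,2), (3,3), (5,4), (5,5)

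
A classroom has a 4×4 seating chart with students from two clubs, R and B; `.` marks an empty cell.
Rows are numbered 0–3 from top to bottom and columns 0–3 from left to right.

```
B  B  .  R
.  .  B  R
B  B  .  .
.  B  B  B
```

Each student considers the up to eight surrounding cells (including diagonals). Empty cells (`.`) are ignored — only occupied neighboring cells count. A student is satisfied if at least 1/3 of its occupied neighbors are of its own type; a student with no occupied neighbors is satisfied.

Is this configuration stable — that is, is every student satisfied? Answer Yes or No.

Yes

(0,0)B 1/1 ok
(0,1)B 2/2 ok
(0,3)R 1/2 ok
(1,2)B 2/4 ok
(1,3)R 1/2 ok
(2,0)B 2/2 ok
(2,1)B 4/4 ok
(3,1)B 3/3 ok
(3,2)B 3/3 ok
(3,3)B 1/1 ok
All meet the threshold, so the configuration is stable.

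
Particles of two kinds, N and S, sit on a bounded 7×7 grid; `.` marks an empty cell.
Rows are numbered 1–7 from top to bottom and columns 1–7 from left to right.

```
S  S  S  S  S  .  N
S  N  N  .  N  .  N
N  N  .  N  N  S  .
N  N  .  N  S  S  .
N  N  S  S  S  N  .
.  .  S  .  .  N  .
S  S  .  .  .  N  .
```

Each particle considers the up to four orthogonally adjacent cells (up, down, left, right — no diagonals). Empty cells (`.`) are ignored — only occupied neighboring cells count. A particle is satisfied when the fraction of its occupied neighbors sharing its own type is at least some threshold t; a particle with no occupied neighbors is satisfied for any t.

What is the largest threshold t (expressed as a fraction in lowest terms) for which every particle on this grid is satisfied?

(1,1)S 2/2
(1,2)S 2/3
(1,3)S 2/3
(1,4)S 2/2
(1,5)S 1/2
(1,7)N 1/1
(2,1)S 1/3
(2,2)N 2/4
(2,3)N 1/2
(2,5)N 1/2
(2,7)N 1/1
(3,1)N 2/3
(3,2)N 3/3
(3,4)N 2/2
(3,5)N 2/4
(3,6)S 1/2
(4,1)N 3/3
(4,2)N 3/3
(4,4)N 1/3
(4,5)S 2/4
(4,6)S 2/3
(5,1)N 2/2
(5,2)N 2/3
(5,3)S 2/3
(5,4)S 2/3
(5,5)S 2/3
(5,6)N 1/3
(6,3)S 1/1
(6,6)N 2/2
(7,1)S 1/1
(7,2)S 1/1
(7,6)N 1/1
The smallest same-type fraction is 1/3 at (2,1), which reduces to 1/3. Any threshold above that leaves this particle unsatisfied.

1/3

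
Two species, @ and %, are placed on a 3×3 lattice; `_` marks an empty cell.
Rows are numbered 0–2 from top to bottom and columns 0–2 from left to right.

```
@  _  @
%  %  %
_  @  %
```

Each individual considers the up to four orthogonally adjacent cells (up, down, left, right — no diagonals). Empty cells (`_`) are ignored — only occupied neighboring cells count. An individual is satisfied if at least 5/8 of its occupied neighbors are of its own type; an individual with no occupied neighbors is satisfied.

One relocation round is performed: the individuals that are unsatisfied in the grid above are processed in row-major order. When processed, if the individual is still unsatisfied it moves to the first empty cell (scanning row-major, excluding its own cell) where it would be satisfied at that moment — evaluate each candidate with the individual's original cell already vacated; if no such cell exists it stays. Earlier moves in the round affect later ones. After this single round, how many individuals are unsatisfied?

3

Initially unsatisfied (in order): (0,0), (0,2), (1,0), (2,1), (2,2).
  (0,0): no empty cell satisfies it; stays.
  (0,2): no empty cell satisfies it; stays.
  (1,0): no empty cell satisfies it; stays.
  (2,1) → (0,1).
  (2,2): now satisfied by earlier moves; stays.
Resulting grid:
@ @ @
% % %
_ _ %
Unsatisfied now: (0,0), (0,2), (1,0).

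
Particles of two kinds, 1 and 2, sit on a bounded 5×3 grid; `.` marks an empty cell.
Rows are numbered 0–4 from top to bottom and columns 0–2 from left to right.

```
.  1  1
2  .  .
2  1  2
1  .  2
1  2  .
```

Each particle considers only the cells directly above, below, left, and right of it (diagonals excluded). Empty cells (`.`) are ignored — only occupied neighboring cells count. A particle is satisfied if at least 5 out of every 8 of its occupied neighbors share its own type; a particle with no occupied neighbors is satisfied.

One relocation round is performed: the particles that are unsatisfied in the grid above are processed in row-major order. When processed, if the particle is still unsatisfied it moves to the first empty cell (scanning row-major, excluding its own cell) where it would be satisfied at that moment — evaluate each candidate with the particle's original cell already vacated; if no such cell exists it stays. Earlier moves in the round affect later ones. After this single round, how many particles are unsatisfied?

3

Initially unsatisfied (in order): (2,0), (2,1), (2,2), (3,0), (4,0), (4,1).
  (2,0) → (4,2).
  (2,1): no empty cell satisfies it; stays.
  (2,2): no empty cell satisfies it; stays.
  (3,0): now satisfied by earlier moves; stays.
  (4,0) → (1,1).
  (4,1): now satisfied by earlier moves; stays.
Resulting grid:
. 1 1
2 1 .
. 1 2
1 . 2
. 2 2
Unsatisfied now: (1,0), (2,1), (2,2).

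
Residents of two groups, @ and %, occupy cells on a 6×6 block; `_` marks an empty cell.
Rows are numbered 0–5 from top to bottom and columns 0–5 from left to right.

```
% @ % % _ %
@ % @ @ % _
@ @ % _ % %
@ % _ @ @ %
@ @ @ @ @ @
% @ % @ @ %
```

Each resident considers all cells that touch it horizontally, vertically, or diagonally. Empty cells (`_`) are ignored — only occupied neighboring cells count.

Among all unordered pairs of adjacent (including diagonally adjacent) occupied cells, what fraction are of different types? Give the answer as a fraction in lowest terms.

Scan each occupied cell's neighbors to the right and below (and the two forward diagonals) so each pair is counted once.
From row 0: 8 unlike of 15 pairs (running 8/15).
From row 1: 8 unlike of 15 pairs (running 16/30).
From row 2: 7 unlike of 14 pairs (running 23/44).
From row 3: 7 unlike of 16 pairs (running 30/60).
From row 4: 7 unlike of 21 pairs (running 37/81).
From row 5: 4 unlike of 5 pairs (running 41/86).
Total adjacent occupied pairs: 86; unlike-type pairs: 41.
41/86 is already in lowest terms.

41/86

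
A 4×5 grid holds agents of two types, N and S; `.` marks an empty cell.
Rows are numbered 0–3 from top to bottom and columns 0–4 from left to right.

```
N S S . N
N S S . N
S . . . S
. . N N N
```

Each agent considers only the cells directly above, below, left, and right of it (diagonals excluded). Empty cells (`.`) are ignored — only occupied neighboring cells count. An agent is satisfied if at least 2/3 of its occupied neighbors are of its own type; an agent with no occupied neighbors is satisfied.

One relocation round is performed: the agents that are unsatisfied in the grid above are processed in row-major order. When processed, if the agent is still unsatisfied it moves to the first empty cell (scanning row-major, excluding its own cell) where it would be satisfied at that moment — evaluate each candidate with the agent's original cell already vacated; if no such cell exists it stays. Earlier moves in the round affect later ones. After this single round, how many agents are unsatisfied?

Initially unsatisfied (in order): (0,0), (1,0), (1,4), (2,0), (2,4), (3,4).
  (0,0) → (3,1).
  (1,0): no empty cell satisfies it; stays.
  (1,4): no empty cell satisfies it; stays.
  (2,0): no empty cell satisfies it; stays.
  (2,4) → (2,1).
  (3,4): now satisfied by earlier moves; stays.
Resulting grid:
. S S . N
N S S . N
S S . . .
. N N N N
Unsatisfied now: (1,0), (2,0), (3,1).

3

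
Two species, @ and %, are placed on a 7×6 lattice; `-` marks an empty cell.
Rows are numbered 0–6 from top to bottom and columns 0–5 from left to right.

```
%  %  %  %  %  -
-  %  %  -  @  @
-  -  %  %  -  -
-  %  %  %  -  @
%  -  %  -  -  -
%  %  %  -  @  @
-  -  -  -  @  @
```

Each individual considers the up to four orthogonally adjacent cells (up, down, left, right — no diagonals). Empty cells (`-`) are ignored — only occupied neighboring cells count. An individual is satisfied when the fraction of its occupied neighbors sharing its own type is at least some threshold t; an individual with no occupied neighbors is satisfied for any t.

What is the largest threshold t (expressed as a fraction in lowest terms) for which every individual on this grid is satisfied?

1/2

(0,0)% 1/1
(0,1)% 3/3
(0,2)% 3/3
(0,3)% 2/2
(0,4)% 1/2
(1,1)% 2/2
(1,2)% 3/3
(1,4)@ 1/2
(1,5)@ 1/1
(2,2)% 3/3
(2,3)% 2/2
(3,1)% 1/1
(3,2)% 4/4
(3,3)% 2/2
(3,5)@ — no occupied neighbors
(4,0)% 1/1
(4,2)% 2/2
(5,0)% 2/2
(5,1)% 2/2
(5,2)% 2/2
(5,4)@ 2/2
(5,5)@ 2/2
(6,4)@ 2/2
(6,5)@ 2/2
The smallest same-type fraction is 1/2 at (0,4), which reduces to 1/2. Any threshold above that leaves this individual unsatisfied.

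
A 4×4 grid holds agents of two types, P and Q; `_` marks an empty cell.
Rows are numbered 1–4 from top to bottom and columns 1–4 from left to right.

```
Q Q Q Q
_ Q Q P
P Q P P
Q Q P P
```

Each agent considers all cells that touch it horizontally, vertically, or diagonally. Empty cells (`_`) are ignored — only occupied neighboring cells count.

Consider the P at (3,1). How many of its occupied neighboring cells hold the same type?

Occupied neighbors of (3,1): (2,2)=Q, (3,2)=Q, (4,1)=Q, (4,2)=Q.
Same type (P): 0 of 4.

0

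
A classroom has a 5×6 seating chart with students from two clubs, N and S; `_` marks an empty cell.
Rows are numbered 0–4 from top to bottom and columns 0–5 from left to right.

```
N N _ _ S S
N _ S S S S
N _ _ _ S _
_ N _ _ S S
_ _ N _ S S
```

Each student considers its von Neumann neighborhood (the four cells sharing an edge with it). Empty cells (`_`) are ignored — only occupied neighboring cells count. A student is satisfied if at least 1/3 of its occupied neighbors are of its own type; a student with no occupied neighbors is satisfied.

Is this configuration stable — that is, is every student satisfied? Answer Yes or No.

Yes

(0,0)N 2/2 ✓
(0,1)N 1/1 ✓
(0,4)S 2/2 ✓
(0,5)S 2/2 ✓
(1,0)N 2/2 ✓
(1,2)S 1/1 ✓
(1,3)S 2/2 ✓
(1,4)S 4/4 ✓
(1,5)S 2/2 ✓
(2,0)N 1/1 ✓
(2,4)S 2/2 ✓
(3,1)N 0/0 ✓
(3,4)S 3/3 ✓
(3,5)S 2/2 ✓
(4,2)N 0/0 ✓
(4,4)S 2/2 ✓
(4,5)S 2/2 ✓
All meet the threshold, so the configuration is stable.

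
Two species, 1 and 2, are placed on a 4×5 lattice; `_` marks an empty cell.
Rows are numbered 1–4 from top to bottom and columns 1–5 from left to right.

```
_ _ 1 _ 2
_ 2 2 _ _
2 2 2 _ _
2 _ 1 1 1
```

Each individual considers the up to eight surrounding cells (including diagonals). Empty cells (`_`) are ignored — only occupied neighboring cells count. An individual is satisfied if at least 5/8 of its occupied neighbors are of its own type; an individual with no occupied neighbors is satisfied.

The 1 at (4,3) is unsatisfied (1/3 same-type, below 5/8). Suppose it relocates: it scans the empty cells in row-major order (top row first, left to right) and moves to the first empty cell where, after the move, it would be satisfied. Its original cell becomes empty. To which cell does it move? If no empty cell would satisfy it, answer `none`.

Vacating (4,3). Empty cells in order:
  (1,1): 0/1 same-type → still unsatisfied.
  (1,2): 1/3 same-type → still unsatisfied.
  (1,4): 1/3 same-type → still unsatisfied.
  (2,1): 0/3 same-type → still unsatisfied.
  (2,4): 1/4 same-type → still unsatisfied.
  (2,5): 0/1 same-type → still unsatisfied.
  (3,4): 2/4 same-type → still unsatisfied.
  (3,5): 2/2 same-type → satisfied — stop here.

(3,5)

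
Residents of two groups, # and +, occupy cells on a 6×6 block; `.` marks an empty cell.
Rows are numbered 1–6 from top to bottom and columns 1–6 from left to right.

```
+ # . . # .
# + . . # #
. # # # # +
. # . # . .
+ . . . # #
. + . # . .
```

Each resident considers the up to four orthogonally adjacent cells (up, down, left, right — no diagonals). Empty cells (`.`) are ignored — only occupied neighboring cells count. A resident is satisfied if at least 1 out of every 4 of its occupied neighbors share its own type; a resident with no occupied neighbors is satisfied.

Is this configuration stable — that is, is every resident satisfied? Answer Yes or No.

Row 1: (1,1)+ 0/2 ✗ · (1,2)# 0/2 ✗ · (1,5)# 1/1 ✓
Row 2: (2,1)# 0/2 ✗ · (2,2)+ 0/3 ✗ · (2,5)# 3/3 ✓ · (2,6)# 1/2 ✓
Row 3: (3,2)# 2/3 ✓ · (3,3)# 2/2 ✓ · (3,4)# 3/3 ✓ · (3,5)# 2/3 ✓ · (3,6)+ 0/2 ✗
Row 4: (4,2)# 1/1 ✓ · (4,4)# 1/1 ✓
Row 5: (5,1)+ 0/0 ✓ · (5,5)# 1/1 ✓ · (5,6)# 1/1 ✓
Row 6: (6,2)+ 0/0 ✓ · (6,4)# 0/0 ✓
For instance (1,1) has only 0/2 same-type neighbors, below 1/4.

No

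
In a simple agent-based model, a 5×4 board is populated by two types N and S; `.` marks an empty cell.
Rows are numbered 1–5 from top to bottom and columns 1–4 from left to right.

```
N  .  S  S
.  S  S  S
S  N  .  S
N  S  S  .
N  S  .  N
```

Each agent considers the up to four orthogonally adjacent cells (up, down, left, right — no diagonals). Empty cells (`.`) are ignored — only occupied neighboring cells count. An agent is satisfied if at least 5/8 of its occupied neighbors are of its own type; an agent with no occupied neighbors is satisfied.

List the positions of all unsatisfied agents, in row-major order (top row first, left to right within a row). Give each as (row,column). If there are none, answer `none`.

Row 1: (1,1)N 0/0 satisfied · (1,3)S 2/2 satisfied · (1,4)S 2/2 satisfied
Row 2: (2,2)S 1/2 not · (2,3)S 3/3 satisfied · (2,4)S 3/3 satisfied
Row 3: (3,1)S 0/2 not · (3,2)N 0/3 not · (3,4)S 1/1 satisfied
Row 4: (4,1)N 1/3 not · (4,2)S 2/4 not · (4,3)S 1/1 satisfied
Row 5: (5,1)N 1/2 not · (5,2)S 1/2 not · (5,4)N 0/0 satisfied

(2,2), (3,1), (3,2), (4,1), (4,2), (5,1), (5,2)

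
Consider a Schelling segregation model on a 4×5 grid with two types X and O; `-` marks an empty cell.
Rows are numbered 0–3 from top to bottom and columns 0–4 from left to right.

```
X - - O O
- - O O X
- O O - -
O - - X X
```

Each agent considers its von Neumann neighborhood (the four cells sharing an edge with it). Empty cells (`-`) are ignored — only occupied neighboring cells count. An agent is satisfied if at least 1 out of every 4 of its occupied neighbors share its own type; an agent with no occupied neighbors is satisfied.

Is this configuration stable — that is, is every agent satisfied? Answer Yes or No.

(0,0)X 0/0 satisfied
(0,3)O 2/2 satisfied
(0,4)O 1/2 satisfied
(1,2)O 2/2 satisfied
(1,3)O 2/3 satisfied
(1,4)X 0/2 not
(2,1)O 1/1 satisfied
(2,2)O 2/2 satisfied
(3,0)O 0/0 satisfied
(3,3)X 1/1 satisfied
(3,4)X 1/1 satisfied
For instance (1,4) has only 0/2 same-type neighbors, below 1/4.

No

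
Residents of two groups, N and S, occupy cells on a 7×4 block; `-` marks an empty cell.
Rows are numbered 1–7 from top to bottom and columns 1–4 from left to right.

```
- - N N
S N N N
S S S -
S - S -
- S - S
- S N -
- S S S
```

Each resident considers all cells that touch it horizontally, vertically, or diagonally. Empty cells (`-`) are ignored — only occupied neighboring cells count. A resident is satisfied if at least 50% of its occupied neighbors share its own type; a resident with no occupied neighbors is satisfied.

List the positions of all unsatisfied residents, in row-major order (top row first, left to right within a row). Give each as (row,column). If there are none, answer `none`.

(1,3)N 4/4 ok
(1,4)N 3/3 ok
(2,1)S 2/3 ok
(2,2)N 2/6 unhappy
(2,3)N 4/6 ok
(2,4)N 3/4 ok
(3,1)S 3/4 ok
(3,2)S 5/7 ok
(3,3)S 2/5 unhappy
(4,1)S 3/3 ok
(4,3)S 4/4 ok
(5,2)S 3/4 ok
(5,4)S 1/2 ok
(6,2)S 3/4 ok
(6,3)N 0/6 unhappy
(7,2)S 2/3 ok
(7,3)S 3/4 ok
(7,4)S 1/2 ok

(2,2), (3,3), (6,3)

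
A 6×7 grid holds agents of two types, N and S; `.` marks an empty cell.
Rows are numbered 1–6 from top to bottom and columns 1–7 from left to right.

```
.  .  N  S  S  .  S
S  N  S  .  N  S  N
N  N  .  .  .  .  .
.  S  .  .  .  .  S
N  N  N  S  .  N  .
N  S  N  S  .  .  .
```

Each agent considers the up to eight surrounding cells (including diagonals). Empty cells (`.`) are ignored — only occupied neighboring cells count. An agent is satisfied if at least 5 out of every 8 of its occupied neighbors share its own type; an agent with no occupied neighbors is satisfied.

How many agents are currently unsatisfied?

Row 1: (1,3)N 1/3 unhappy · (1,4)S 2/4 unhappy · (1,5)S 2/3 ok · (1,7)S 1/2 unhappy
Row 2: (2,1)S 0/3 unhappy · (2,2)N 3/5 unhappy · (2,3)S 1/4 unhappy · (2,5)N 0/3 unhappy · (2,6)S 2/4 unhappy · (2,7)N 0/2 unhappy
Row 3: (3,1)N 2/4 unhappy · (3,2)N 2/5 unhappy
Row 4: (4,2)S 0/5 unhappy · (4,7)S 0/1 unhappy
Row 5: (5,1)N 2/4 unhappy · (5,2)N 4/6 ok · (5,3)N 2/6 unhappy · (5,4)S 1/3 unhappy · (5,6)N 0/1 unhappy
Row 6: (6,1)N 2/3 ok · (6,2)S 0/5 unhappy · (6,3)N 2/5 unhappy · (6,4)S 1/3 unhappy
Unsatisfied: (1,3), (1,4), (1,7), (2,1), (2,2), (2,3), (2,5), (2,6), (2,7), (3,1), (3,2), (4,2), (4,7), (5,1), (5,3), (5,4), (5,6), (6,2), (6,3), (6,4) — 20 in total.

20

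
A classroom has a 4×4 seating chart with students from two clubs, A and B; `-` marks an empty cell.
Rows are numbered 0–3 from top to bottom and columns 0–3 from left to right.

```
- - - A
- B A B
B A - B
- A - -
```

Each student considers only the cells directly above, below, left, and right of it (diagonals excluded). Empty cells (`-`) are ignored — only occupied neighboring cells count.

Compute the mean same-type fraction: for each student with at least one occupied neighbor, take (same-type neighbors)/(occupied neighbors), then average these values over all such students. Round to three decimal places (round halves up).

0.333

Row 0: (0,3)A 0/1
Row 1: (1,1)B 0/2 · (1,2)A 0/2 · (1,3)B 1/3
Row 2: (2,0)B 0/1 · (2,1)A 1/3 · (2,3)B 1/1
Row 3: (3,1)A 1/1
Sum over 8 students: 0/1 + 0/2 + 0/2 + 1/3 + 0/1 + 1/3 + 1/1 + 1/1 = 8/3; mean = 8/3 ÷ 8 = 1/3 = 0.333333… → 0.333.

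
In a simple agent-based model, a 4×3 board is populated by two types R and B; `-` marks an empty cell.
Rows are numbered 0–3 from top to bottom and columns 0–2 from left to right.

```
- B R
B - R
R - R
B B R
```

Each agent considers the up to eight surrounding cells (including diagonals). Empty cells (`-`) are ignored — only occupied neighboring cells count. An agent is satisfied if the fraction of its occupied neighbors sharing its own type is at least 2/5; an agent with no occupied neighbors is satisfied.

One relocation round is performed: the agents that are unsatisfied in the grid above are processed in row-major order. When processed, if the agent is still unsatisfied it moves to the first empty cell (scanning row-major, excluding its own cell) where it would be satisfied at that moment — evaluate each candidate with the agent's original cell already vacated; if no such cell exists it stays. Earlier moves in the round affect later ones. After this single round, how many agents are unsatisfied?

Initially unsatisfied (in order): (0,1), (2,0), (3,1).
  (0,1) → (0,0).
  (2,0) → (0,1).
  (3,1) → (2,0).
Resulting grid:
B R R
B - R
B - R
B - R
All satisfied now.

0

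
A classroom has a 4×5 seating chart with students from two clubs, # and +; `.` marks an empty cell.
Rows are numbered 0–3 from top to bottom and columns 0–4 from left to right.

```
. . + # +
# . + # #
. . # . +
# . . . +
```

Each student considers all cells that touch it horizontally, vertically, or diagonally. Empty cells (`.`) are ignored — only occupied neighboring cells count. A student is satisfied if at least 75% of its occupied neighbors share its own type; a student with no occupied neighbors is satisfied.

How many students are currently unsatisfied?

Row 0: (0,2)+ 1/3 ✗ · (0,3)# 2/5 ✗ · (0,4)+ 0/3 ✗
Row 1: (1,0)# 0/0 ✓ · (1,2)+ 1/4 ✗ · (1,3)# 3/7 ✗ · (1,4)# 2/4 ✗
Row 2: (2,2)# 1/2 ✗ · (2,4)+ 1/3 ✗
Row 3: (3,0)# 0/0 ✓ · (3,4)+ 1/1 ✓
Unsatisfied: (0,2), (0,3), (0,4), (1,2), (1,3), (1,4), (2,2), (2,4) — 8 in total.

8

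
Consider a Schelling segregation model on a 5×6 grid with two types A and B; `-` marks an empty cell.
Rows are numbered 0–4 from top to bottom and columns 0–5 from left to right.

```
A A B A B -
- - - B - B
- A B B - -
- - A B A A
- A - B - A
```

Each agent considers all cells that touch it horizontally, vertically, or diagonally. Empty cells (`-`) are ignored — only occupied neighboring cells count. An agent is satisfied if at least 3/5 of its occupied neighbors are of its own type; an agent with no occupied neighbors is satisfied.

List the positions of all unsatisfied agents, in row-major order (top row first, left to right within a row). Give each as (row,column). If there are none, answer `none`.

(0,0)A 1/1 satisfied
(0,1)A 1/2 not
(0,2)B 1/3 not
(0,3)A 0/3 not
(0,4)B 2/3 satisfied
(1,3)B 4/5 satisfied
(1,5)B 1/1 satisfied
(2,1)A 1/2 not
(2,2)B 3/5 satisfied
(2,3)B 3/5 satisfied
(3,2)A 2/6 not
(3,3)B 3/5 satisfied
(3,4)A 2/5 not
(3,5)A 2/2 satisfied
(4,1)A 1/1 satisfied
(4,3)B 1/3 not
(4,5)A 2/2 satisfied

(0,1), (0,2), (0,3), (2,1), (3,2), (3,4), (4,3)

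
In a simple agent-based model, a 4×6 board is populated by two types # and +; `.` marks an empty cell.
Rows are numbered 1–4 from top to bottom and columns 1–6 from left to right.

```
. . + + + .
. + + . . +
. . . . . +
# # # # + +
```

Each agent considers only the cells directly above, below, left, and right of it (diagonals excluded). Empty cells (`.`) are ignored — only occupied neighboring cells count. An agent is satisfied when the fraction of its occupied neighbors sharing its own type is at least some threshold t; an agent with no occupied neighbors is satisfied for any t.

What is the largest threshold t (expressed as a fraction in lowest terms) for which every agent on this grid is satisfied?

Row 1: (1,3)+ 2/2 · (1,4)+ 2/2 · (1,5)+ 1/1
Row 2: (2,2)+ 1/1 · (2,3)+ 2/2 · (2,6)+ 1/1
Row 3: (3,6)+ 2/2
Row 4: (4,1)# 1/1 · (4,2)# 2/2 · (4,3)# 2/2 · (4,4)# 1/2 · (4,5)+ 1/2 · (4,6)+ 2/2
The smallest same-type fraction is 1/2 at (4,4), which reduces to 1/2. Any threshold above that leaves this agent unsatisfied.

1/2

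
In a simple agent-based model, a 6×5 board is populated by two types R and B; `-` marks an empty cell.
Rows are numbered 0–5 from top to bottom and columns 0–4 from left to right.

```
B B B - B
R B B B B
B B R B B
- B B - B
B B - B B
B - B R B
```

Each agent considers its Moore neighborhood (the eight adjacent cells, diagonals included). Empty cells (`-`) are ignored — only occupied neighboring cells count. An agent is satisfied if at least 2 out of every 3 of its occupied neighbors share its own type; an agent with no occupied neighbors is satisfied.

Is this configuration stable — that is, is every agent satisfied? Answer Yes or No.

Row 0: (0,0)B 2/3 satisfied · (0,1)B 4/5 satisfied · (0,2)B 4/4 satisfied · (0,4)B 2/2 satisfied
Row 1: (1,0)R 0/5 not · (1,1)B 6/8 satisfied · (1,2)B 6/7 satisfied · (1,3)B 6/7 satisfied · (1,4)B 4/4 satisfied
Row 2: (2,0)B 3/4 satisfied · (2,1)B 5/7 satisfied · (2,2)R 0/7 not · (2,3)B 6/7 satisfied · (2,4)B 4/4 satisfied
Row 3: (3,1)B 5/6 satisfied · (3,2)B 5/6 satisfied · (3,4)B 4/4 satisfied
Row 4: (4,0)B 3/3 satisfied · (4,1)B 5/5 satisfied · (4,3)B 5/6 satisfied · (4,4)B 3/4 satisfied
Row 5: (5,0)B 2/2 satisfied · (5,2)B 2/3 satisfied · (5,3)R 0/4 not · (5,4)B 2/3 satisfied
For instance (1,0) has only 0/5 same-type neighbors, below 2/3.

No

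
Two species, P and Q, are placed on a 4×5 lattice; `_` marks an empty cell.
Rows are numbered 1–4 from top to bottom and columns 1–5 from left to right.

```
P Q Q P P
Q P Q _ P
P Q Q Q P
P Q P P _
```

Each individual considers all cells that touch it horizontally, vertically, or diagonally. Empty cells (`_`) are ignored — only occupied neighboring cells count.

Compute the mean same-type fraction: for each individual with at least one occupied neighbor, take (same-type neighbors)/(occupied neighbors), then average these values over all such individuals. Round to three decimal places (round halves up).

Row 1: (1,1)P 1/3 · (1,2)Q 3/5 · (1,3)Q 2/4 · (1,4)P 2/4 · (1,5)P 2/2
Row 2: (2,1)Q 2/5 · (2,2)P 2/8 · (2,3)Q 5/7 · (2,5)P 3/4
Row 3: (3,1)P 2/5 · (3,2)Q 4/8 · (3,3)Q 4/7 · (3,4)Q 2/6 · (3,5)P 2/3
Row 4: (4,1)P 1/3 · (4,2)Q 2/5 · (4,3)P 1/5 · (4,4)P 2/4
Sum over 18 individuals: 1/3 + 3/5 + 2/4 + 2/4 + 2/2 + 2/5 + 2/8 + 5/7 + 3/4 + 2/5 + 4/8 + 4/7 + 2/6 + 2/3 + 1/3 + 2/5 + 1/5 + 2/4 = 188/21; mean = 188/21 ÷ 18 = 94/189 = 0.497354… → 0.497.

0.497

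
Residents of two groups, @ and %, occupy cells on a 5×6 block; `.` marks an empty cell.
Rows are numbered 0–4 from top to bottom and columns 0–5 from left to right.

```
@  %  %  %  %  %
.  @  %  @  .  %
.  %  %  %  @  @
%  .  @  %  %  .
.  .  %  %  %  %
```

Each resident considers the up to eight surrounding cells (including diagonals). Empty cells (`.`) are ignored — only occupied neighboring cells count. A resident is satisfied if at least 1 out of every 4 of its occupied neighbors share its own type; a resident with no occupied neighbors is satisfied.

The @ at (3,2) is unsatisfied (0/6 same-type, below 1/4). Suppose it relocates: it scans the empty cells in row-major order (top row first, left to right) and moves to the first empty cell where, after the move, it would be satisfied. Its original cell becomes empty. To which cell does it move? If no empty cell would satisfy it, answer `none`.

(1,0)

Vacating (3,2). Empty cells in order:
  (1,0): 2/4 same-type → satisfied — stop here.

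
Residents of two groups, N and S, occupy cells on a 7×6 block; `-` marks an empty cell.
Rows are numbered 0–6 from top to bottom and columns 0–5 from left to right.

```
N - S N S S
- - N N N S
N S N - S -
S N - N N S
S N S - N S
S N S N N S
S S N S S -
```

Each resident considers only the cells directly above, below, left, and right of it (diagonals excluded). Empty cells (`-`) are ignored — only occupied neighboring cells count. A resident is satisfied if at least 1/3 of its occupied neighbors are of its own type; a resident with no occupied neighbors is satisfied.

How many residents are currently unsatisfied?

(0,0)N 0/0 ok
(0,2)S 0/2 unhappy
(0,3)N 1/3 ok
(0,4)S 1/3 ok
(0,5)S 2/2 ok
(1,2)N 2/3 ok
(1,3)N 3/3 ok
(1,4)N 1/4 unhappy
(1,5)S 1/2 ok
(2,0)N 0/2 unhappy
(2,1)S 0/3 unhappy
(2,2)N 1/2 ok
(2,4)S 0/2 unhappy
(3,0)S 1/3 ok
(3,1)N 1/3 ok
(3,3)N 1/1 ok
(3,4)N 2/4 ok
(3,5)S 1/2 ok
(4,0)S 2/3 ok
(4,1)N 2/4 ok
(4,2)S 1/2 ok
(4,4)N 2/3 ok
(4,5)S 2/3 ok
(5,0)S 2/3 ok
(5,1)N 1/4 unhappy
(5,2)S 1/4 unhappy
(5,3)N 1/3 ok
(5,4)N 2/4 ok
(5,5)S 1/2 ok
(6,0)S 2/2 ok
(6,1)S 1/3 ok
(6,2)N 0/3 unhappy
(6,3)S 1/3 ok
(6,4)S 1/2 ok
Unsatisfied: (0,2), (1,4), (2,0), (2,1), (2,4), (5,1), (5,2), (6,2) — 8 in total.

8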